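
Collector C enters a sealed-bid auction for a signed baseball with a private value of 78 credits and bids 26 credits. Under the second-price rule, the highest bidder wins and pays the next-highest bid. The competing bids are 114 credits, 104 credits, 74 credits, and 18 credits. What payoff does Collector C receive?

0 credits

Highest competing bid: 114 credits.
Collector C's bid 26 credits is not the highest, so Collector C loses, pays nothing, and earns zero payoff.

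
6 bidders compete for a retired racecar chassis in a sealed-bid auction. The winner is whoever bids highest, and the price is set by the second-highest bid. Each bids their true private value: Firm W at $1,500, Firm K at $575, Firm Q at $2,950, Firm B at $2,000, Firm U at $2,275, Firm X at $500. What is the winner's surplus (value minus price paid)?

Ordered from highest: Firm Q $2,950, then Firm U $2,275, then Firm B $2,000, then Firm W $1,500, then Firm K $575, then Firm X $500.
Firm Q wins with the top bid and pays the second-highest, $2,275.
Surplus = $2,950 − $2,275 = $675.

Winner's surplus: $675.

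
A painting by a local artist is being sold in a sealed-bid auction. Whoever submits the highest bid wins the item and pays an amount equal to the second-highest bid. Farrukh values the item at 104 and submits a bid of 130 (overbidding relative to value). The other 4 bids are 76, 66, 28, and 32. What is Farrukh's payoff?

Farrukh's payoff: 28.

Highest competing bid: 76.
Farrukh's bid 130 is the highest overall, so Farrukh wins and pays the second-highest bid, 76.
Payoff = value − price = 104 − 76 = 28.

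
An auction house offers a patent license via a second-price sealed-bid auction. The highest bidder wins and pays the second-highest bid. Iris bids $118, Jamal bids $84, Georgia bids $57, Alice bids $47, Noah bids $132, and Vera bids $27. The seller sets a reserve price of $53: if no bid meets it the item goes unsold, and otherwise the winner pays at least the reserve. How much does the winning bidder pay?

Ordered from highest: Noah $132; Iris $118; Jamal $84; Georgia $57; Alice $47; Vera $27.
Noah has the highest bid, so Noah wins.
The second-highest bid is $118, which exceeds the reserve, so that sets the price.

Price paid: $118.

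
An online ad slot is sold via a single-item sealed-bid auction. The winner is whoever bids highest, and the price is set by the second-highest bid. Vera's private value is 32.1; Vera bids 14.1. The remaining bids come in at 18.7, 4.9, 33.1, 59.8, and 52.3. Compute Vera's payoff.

Highest competing bid: 59.8.
Vera's bid 14.1 is not the highest, so Vera loses, pays nothing, and earns zero payoff.

0.0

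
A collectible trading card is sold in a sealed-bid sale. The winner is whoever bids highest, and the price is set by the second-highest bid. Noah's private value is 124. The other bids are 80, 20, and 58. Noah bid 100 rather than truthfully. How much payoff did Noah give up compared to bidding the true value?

Payoff forgone: 0.

The highest competing bid is 80.
Bidding truthfully at 124: Noah has the top bid, wins, and pays the second-highest bid 80. Payoff = 124 − 80 = 44.
Bidding 100: Noah has the top bid, wins, and pays the second-highest bid 80. Payoff = 124 − 80 = 44.
Regret = truthful payoff − actual payoff = 44 − 44 = 0.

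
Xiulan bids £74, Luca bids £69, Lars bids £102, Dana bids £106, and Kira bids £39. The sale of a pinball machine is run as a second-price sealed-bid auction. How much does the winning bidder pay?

Price paid: £102.

Sorted high to low: Dana £106; Lars £102; Xiulan £74; Luca £69; Kira £39.
Dana has the highest bid, so Dana wins.
The second-highest bid is £102, so that is what Dana pays.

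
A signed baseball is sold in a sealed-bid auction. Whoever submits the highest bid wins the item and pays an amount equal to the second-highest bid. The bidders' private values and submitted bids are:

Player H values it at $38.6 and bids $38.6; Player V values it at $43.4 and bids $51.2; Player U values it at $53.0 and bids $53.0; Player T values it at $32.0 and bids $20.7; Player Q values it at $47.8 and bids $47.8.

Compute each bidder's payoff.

Ordered from highest: Player U $53.0, then Player V $51.2, then Player Q $47.8, then Player H $38.6, then Player T $20.7.
Player U has the top bid and wins; the price is the second-highest bid, $51.2.
Player U's payoff = $53.0 − $51.2 = $1.8. All other bidders lose, so their payoff is 0.

Payoffs: Player H $0.0, Player V $0.0, Player U $1.8, Player T $0.0, Player Q $0.0.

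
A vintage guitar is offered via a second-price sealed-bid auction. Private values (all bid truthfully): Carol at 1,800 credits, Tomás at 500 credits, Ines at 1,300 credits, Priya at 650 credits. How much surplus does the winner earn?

Bids in descending order: Carol 1,800 credits; Ines 1,300 credits; Priya 650 credits; Tomás 500 credits.
Carol wins with the top bid and pays the second-highest, 1,300 credits.
Surplus = 1,800 credits − 1,300 credits = 500 credits.

Surplus = 500 credits.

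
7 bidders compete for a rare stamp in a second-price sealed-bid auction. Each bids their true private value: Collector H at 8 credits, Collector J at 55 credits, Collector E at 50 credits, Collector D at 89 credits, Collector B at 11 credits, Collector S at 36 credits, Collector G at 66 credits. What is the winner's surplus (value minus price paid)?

Bids in descending order: Collector D 89 credits, then Collector G 66 credits, then Collector J 55 credits, then Collector E 50 credits, then Collector S 36 credits, then Collector B 11 credits, then Collector H 8 credits.
Collector D wins with the top bid and pays the second-highest, 66 credits.
Surplus = 89 credits − 66 credits = 23 credits.

Surplus = 23 credits.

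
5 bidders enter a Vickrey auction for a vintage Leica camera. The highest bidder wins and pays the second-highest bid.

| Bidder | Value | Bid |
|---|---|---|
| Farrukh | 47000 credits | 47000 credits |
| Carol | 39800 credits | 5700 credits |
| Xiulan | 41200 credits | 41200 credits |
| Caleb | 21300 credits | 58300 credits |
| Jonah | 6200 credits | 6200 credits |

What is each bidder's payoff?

Payoffs: Farrukh 0 credits, Carol 0 credits, Xiulan 0 credits, Caleb -25700 credits, Jonah 0 credits.

Bids in descending order: Caleb 58300 credits; Farrukh 47000 credits; Xiulan 41200 credits; Jonah 6200 credits; Carol 5700 credits.
Caleb has the top bid and wins; the price is the second-highest bid, 47000 credits.
Caleb's payoff = 21300 credits − 47000 credits = -25700 credits. All other bidders lose, so their payoff is 0.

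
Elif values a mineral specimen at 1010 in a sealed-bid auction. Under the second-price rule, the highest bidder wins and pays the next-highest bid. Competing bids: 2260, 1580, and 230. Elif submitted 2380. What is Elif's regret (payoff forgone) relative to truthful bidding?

Payoff forgone: 1250.

The highest competing bid is 2260.
Bidding truthfully at 1010: the top bid is 2260 (a rival), so Elif loses. Payoff = 0.
Bidding 2380: Elif has the top bid, wins, and pays the second-highest bid 2260. Payoff = 1010 − 2260 = -1250.
Regret = truthful payoff − actual payoff = 0 − -1250 = 1250.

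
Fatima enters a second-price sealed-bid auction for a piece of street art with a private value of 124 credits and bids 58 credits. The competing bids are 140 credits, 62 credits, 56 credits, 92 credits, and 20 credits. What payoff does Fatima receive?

Highest competing bid: 140 credits.
Fatima's bid 58 credits is not the highest, so Fatima loses, pays nothing, and earns zero payoff.

0 credits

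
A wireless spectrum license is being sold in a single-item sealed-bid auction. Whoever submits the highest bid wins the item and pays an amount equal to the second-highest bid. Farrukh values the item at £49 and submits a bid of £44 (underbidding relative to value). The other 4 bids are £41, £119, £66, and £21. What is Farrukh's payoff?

Highest competing bid: £119.
Farrukh's bid £44 is not the highest, so Farrukh loses, pays nothing, and earns zero payoff.

Farrukh's payoff: £0.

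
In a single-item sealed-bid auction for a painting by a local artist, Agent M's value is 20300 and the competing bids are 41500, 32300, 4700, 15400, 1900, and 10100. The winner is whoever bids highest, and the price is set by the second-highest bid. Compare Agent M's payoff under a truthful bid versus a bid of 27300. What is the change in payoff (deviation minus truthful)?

0

The highest competing bid is 41500.
Bidding truthfully at 20300: the top bid is 41500 (a rival), so Agent M loses. Payoff = 0.
Bidding 27300: the top bid is 41500 (a rival), so Agent M loses. Payoff = 0.
Change = 0 − 0 = 0.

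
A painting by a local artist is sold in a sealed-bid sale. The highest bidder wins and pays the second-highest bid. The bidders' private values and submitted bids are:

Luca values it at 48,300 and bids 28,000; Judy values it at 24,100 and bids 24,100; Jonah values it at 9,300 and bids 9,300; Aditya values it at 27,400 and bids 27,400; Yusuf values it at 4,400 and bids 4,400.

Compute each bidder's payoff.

Payoffs: Luca 20,900, Judy 0, Jonah 0, Aditya 0, Yusuf 0.

Bids in descending order: Luca 28,000; Aditya 27,400; Judy 24,100; Jonah 9,300; Yusuf 4,400.
Luca has the top bid and wins; the price is the second-highest bid, 27,400.
Luca's payoff = 48,300 − 27,400 = 20,900. All other bidders lose, so their payoff is 0.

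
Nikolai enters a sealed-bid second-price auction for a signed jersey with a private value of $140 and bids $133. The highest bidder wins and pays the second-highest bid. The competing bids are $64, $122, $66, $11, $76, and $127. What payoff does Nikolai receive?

$13

Highest competing bid: $127.
Nikolai's bid $133 is the highest overall, so Nikolai wins and pays the second-highest bid, $127.
Payoff = value − price = $140 − $127 = $13.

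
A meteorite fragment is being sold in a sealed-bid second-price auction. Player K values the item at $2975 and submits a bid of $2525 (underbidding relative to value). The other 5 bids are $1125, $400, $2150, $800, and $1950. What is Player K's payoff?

Highest competing bid: $2150.
Player K's bid $2525 is the highest overall, so Player K wins and pays the second-highest bid, $2150.
Payoff = value − price = $2975 − $2150 = $825.

Player K's payoff: $825.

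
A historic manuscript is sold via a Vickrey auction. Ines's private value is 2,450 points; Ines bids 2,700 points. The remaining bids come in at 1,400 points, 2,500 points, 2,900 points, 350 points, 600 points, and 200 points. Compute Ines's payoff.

Highest competing bid: 2,900 points.
Ines's bid 2,700 points is not the highest, so Ines loses, pays nothing, and earns zero payoff.

Payoff = 0 points.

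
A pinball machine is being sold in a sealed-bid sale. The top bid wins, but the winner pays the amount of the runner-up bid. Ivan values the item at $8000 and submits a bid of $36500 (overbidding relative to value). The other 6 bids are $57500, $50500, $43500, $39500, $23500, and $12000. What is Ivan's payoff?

Highest competing bid: $57500.
Ivan's bid $36500 is not the highest, so Ivan loses, pays nothing, and earns zero payoff.

$0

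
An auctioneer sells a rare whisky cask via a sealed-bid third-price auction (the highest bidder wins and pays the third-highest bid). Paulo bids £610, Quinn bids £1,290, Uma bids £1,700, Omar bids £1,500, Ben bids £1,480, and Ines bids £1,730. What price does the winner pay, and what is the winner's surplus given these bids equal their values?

Price £1,500; surplus £230.

Bids in descending order: Ines £1,730, then Uma £1,700, then Omar £1,500, then Ben £1,480, then Quinn £1,290, then Paulo £610.
Ines is the highest bidder, so Ines wins.
Under the third-price rule, the price is the third-highest bid: £1,500.
Surplus = £1,730 − £1,500 = £230.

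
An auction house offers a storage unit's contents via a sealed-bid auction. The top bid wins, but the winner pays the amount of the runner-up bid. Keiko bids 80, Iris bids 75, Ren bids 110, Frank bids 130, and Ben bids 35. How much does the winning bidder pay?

Ranking the bids: Frank 130; Ren 110; Keiko 80; Iris 75; Ben 35.
Frank has the highest bid, so Frank wins.
The second-highest bid is 110, so that is what Frank pays.

Price paid: 110.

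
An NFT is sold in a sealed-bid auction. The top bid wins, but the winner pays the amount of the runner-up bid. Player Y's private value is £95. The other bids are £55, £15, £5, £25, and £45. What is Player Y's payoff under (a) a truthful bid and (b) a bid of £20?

Truthful: £40; alternative: £0.

The highest competing bid is £55.
Bidding truthfully at £95: Player Y has the top bid, wins, and pays the second-highest bid £55. Payoff = £95 − £55 = £40.
Bidding £20: the top bid is £55 (a rival), so Player Y loses. Payoff = £0.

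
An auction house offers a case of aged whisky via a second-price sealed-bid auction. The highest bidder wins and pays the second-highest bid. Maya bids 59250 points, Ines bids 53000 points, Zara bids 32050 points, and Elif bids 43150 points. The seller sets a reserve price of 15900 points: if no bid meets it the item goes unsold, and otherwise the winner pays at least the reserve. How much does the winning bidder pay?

53000 points

Ordered from highest: Maya 59250 points > Ines 53000 points > Elif 43150 points > Zara 32050 points.
Maya has the highest bid, so Maya wins.
The second-highest bid is 53000 points, which exceeds the reserve, so that sets the price.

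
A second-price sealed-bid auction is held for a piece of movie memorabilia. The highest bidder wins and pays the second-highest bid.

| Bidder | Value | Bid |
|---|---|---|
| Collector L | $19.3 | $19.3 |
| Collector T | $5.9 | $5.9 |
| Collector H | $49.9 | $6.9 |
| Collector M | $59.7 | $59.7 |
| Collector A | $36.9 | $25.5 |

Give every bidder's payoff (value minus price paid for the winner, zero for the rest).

Ordered from highest: Collector M $59.7 > Collector A $25.5 > Collector L $19.3 > Collector H $6.9 > Collector T $5.9.
Collector M has the top bid and wins; the price is the second-highest bid, $25.5.
Collector M's payoff = $59.7 − $25.5 = $34.2. All other bidders lose, so their payoff is 0.

Payoffs: Collector L $0.0, Collector T $0.0, Collector H $0.0, Collector M $34.2, Collector A $0.0.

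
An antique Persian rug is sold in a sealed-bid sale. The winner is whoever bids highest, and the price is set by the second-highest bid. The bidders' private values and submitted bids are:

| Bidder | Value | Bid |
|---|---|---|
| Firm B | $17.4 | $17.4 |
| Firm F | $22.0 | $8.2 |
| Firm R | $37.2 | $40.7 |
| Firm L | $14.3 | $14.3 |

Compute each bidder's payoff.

Payoffs: Firm B $0.0, Firm F $0.0, Firm R $19.8, Firm L $0.0.

Ranking the bids: Firm R $40.7; Firm B $17.4; Firm L $14.3; Firm F $8.2.
Firm R has the top bid and wins; the price is the second-highest bid, $17.4.
Firm R's payoff = $37.2 − $17.4 = $19.8. All other bidders lose, so their payoff is 0.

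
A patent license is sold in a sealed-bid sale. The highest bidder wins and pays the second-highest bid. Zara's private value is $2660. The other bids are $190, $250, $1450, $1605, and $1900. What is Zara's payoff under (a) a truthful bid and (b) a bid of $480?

The highest competing bid is $1900.
Bidding truthfully at $2660: Zara has the top bid, wins, and pays the second-highest bid $1900. Payoff = $2660 − $1900 = $760.
Bidding $480: the top bid is $1900 (a rival), so Zara loses. Payoff = $0.
This is the dominant-strategy logic: truthful bidding weakly beats any alternative.

(a) $760  (b) $0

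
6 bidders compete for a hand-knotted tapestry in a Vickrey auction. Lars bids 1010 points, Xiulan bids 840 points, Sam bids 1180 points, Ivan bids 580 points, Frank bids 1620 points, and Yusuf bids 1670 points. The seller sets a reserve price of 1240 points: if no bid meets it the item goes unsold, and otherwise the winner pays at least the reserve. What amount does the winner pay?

Sorted high to low: Yusuf 1670 points; Frank 1620 points; Sam 1180 points; Lars 1010 points; Xiulan 840 points; Ivan 580 points.
Yusuf has the highest bid, so Yusuf wins.
The second-highest bid is 1620 points, which exceeds the reserve, so that sets the price.

Price paid: 1620 points.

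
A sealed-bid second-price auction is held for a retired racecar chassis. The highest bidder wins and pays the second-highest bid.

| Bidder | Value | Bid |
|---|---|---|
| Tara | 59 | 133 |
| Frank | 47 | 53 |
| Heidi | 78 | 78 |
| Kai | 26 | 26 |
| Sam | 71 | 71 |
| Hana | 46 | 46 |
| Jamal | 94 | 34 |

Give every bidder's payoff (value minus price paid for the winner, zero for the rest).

Sorted high to low: Tara 133, then Heidi 78, then Sam 71, then Frank 53, then Hana 46, then Jamal 34, then Kai 26.
Tara has the top bid and wins; the price is the second-highest bid, 78.
Tara's payoff = 59 − 78 = -19. All other bidders lose, so their payoff is 0.

Tara -19, Frank 0, Heidi 0, Kai 0, Sam 0, Hana 0, Jamal 0.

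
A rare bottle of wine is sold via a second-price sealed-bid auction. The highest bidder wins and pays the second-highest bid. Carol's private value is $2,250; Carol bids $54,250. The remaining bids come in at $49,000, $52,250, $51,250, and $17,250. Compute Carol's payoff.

-$50,000

Highest competing bid: $52,250.
Carol's bid $54,250 is the highest overall, so Carol wins and pays the second-highest bid, $52,250.
Payoff = value − price = $2,250 − $52,250 = -$50,000.
Overbidding won the item at a price above value — truthful bidding would have avoided this loss.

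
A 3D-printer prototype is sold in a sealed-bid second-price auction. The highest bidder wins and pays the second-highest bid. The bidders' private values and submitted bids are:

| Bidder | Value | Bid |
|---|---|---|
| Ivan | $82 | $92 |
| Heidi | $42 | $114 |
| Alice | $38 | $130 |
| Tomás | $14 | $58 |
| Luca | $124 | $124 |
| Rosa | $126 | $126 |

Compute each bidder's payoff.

Ranking the bids: Alice $130; Rosa $126; Luca $124; Heidi $114; Ivan $92; Tomás $58.
Alice has the top bid and wins; the price is the second-highest bid, $126.
Alice's payoff = $38 − $126 = -$88. All other bidders lose, so their payoff is 0.

Ivan $0, Heidi $0, Alice -$88, Tomás $0, Luca $0, Rosa $0.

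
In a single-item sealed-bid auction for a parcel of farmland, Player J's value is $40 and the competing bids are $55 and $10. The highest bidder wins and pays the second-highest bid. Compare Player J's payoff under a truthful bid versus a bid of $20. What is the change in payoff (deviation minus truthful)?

The highest competing bid is $55.
Bidding truthfully at $40: the top bid is $55 (a rival), so Player J loses. Payoff = $0.
Bidding $20: the top bid is $55 (a rival), so Player J loses. Payoff = $0.
Change = $0 − $0 = $0.
The bid only affects whether you win, not the price — here both bids land on the same side of the top rival bid, so the deviation is payoff-neutral.

Change in payoff: $0.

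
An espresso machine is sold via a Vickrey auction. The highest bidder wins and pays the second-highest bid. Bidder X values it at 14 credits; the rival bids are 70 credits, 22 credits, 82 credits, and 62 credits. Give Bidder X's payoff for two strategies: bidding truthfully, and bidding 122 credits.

The highest competing bid is 82 credits.
Bidding truthfully at 14 credits: the top bid is 82 credits (a rival), so Bidder X loses. Payoff = 0 credits.
Bidding 122 credits: Bidder X has the top bid, wins, and pays the second-highest bid 82 credits. Payoff = 14 credits − 82 credits = -68 credits.
This is the dominant-strategy logic: truthful bidding weakly beats any alternative.

Truthful: 0 credits; alternative: -68 credits.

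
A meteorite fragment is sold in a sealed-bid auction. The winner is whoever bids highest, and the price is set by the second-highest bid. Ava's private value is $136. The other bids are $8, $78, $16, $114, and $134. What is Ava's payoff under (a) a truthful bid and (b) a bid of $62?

The highest competing bid is $134.
Bidding truthfully at $136: Ava has the top bid, wins, and pays the second-highest bid $134. Payoff = $136 − $134 = $2.
Bidding $62: the top bid is $134 (a rival), so Ava loses. Payoff = $0.

(a) $2  (b) $0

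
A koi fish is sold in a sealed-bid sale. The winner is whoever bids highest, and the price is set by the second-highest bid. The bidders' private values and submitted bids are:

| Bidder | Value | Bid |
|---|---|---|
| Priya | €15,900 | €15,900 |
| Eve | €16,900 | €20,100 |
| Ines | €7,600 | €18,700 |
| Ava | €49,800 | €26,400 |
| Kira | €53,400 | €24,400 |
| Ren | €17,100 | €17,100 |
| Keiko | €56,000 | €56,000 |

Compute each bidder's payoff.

Sorted high to low: Keiko €56,000; Ava €26,400; Kira €24,400; Eve €20,100; Ines €18,700; Ren €17,100; Priya €15,900.
Keiko has the top bid and wins; the price is the second-highest bid, €26,400.
Keiko's payoff = €56,000 − €26,400 = €29,600. All other bidders lose, so their payoff is 0.

Priya €0, Eve €0, Ines €0, Ava €0, Kira €0, Ren €0, Keiko €29,600.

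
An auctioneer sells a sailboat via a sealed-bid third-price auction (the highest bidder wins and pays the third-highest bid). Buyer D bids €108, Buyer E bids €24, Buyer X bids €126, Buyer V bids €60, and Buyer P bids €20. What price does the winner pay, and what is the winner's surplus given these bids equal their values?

Price €60; surplus €66.

Ordered from highest: Buyer X €126; Buyer D €108; Buyer V €60; Buyer E €24; Buyer P €20.
Buyer X is the highest bidder, so Buyer X wins.
Under the third-price rule, the price is the third-highest bid: €60.
Surplus = €126 − €60 = €66.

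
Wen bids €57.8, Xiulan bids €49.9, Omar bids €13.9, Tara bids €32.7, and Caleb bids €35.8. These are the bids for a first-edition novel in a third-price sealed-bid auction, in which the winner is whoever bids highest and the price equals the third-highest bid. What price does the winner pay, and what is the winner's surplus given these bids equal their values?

Price €35.8; surplus €22.0.

Bids in descending order: Wen €57.8; Xiulan €49.9; Caleb €35.8; Tara €32.7; Omar €13.9.
Wen is the highest bidder, so Wen wins.
Under the third-price rule, the price is the third-highest bid: €35.8.
Surplus = €57.8 − €35.8 = €22.0.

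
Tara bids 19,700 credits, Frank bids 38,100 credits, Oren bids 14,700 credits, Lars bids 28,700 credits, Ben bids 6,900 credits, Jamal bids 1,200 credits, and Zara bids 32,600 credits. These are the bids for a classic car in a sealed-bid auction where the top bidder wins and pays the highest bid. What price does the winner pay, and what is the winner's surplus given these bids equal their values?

Sorted high to low: Frank 38,100 credits > Zara 32,600 credits > Lars 28,700 credits > Tara 19,700 credits > Oren 14,700 credits > Ben 6,900 credits > Jamal 1,200 credits.
Frank is the highest bidder, so Frank wins.
Under the first-price rule, the price is the highest bid: 38,100 credits.
Surplus = 38,100 credits − 38,100 credits = 0 credits.

Price 38,100 credits; surplus 0 credits.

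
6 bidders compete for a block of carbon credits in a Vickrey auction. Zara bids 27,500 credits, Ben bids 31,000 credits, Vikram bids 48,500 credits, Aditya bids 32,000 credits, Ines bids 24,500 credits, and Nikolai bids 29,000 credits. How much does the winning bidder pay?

Price paid: 32,000 credits.

Bids in descending order: Vikram 48,500 credits > Aditya 32,000 credits > Ben 31,000 credits > Nikolai 29,000 credits > Zara 27,500 credits > Ines 24,500 credits.
Vikram has the highest bid, so Vikram wins.
The second-highest bid is 32,000 credits, so that is what Vikram pays.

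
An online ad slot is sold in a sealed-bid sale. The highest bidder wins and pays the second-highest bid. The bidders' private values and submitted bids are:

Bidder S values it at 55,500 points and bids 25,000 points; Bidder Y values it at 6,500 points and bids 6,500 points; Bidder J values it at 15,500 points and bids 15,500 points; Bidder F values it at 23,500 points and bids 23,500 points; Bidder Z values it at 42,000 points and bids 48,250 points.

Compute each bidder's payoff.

Ordered from highest: Bidder Z 48,250 points > Bidder S 25,000 points > Bidder F 23,500 points > Bidder J 15,500 points > Bidder Y 6,500 points.
Bidder Z has the top bid and wins; the price is the second-highest bid, 25,000 points.
Bidder Z's payoff = 42,000 points − 25,000 points = 17,000 points. All other bidders lose, so their payoff is 0.

Bidder S 0 points, Bidder Y 0 points, Bidder J 0 points, Bidder F 0 points, Bidder Z 17,000 points.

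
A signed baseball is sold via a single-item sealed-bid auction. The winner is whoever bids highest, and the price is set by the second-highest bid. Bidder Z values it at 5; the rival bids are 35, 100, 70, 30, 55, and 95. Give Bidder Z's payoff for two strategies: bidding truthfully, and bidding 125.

The highest competing bid is 100.
Bidding truthfully at 5: the top bid is 100 (a rival), so Bidder Z loses. Payoff = 0.
Bidding 125: Bidder Z has the top bid, wins, and pays the second-highest bid 100. Payoff = 5 − 100 = -95.

Truthful: 0; alternative: -95.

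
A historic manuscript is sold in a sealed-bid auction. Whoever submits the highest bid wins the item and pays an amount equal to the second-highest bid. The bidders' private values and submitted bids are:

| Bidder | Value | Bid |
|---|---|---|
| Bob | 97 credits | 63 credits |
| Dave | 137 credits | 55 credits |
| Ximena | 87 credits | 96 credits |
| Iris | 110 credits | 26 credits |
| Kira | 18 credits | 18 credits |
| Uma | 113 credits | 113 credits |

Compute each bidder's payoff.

Bids in descending order: Uma 113 credits, then Ximena 96 credits, then Bob 63 credits, then Dave 55 credits, then Iris 26 credits, then Kira 18 credits.
Uma has the top bid and wins; the price is the second-highest bid, 96 credits.
Uma's payoff = 113 credits − 96 credits = 17 credits. All other bidders lose, so their payoff is 0.

Bob 0 credits, Dave 0 credits, Ximena 0 credits, Iris 0 credits, Kira 0 credits, Uma 17 credits.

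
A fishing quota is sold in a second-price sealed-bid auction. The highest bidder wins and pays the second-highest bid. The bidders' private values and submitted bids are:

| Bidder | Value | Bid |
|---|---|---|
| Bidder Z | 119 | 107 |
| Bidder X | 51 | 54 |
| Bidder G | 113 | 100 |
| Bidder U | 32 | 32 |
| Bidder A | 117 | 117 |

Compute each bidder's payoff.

Bidder Z 0, Bidder X 0, Bidder G 0, Bidder U 0, Bidder A 10.

Bids in descending order: Bidder A 117 > Bidder Z 107 > Bidder G 100 > Bidder X 54 > Bidder U 32.
Bidder A has the top bid and wins; the price is the second-highest bid, 107.
Bidder A's payoff = 117 − 107 = 10. All other bidders lose, so their payoff is 0.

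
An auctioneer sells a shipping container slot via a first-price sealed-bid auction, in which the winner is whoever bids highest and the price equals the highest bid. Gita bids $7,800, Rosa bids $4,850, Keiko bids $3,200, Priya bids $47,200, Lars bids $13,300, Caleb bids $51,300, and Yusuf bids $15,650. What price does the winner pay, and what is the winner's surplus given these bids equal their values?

The winner pays $51,300 for a surplus of $0.

Ranking the bids: Caleb $51,300; Priya $47,200; Yusuf $15,650; Lars $13,300; Gita $7,800; Rosa $4,850; Keiko $3,200.
Caleb is the highest bidder, so Caleb wins.
Under the first-price rule, the price is the highest bid: $51,300.
Surplus = $51,300 − $51,300 = $0.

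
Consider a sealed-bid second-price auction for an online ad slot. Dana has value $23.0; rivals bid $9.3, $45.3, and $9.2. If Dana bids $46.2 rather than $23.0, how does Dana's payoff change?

Change in payoff: -$22.3.

The highest competing bid is $45.3.
Bidding truthfully at $23.0: the top bid is $45.3 (a rival), so Dana loses. Payoff = $0.0.
Bidding $46.2: Dana has the top bid, wins, and pays the second-highest bid $45.3. Payoff = $23.0 − $45.3 = -$22.3.
Change = -$22.3 − $0.0 = -$22.3.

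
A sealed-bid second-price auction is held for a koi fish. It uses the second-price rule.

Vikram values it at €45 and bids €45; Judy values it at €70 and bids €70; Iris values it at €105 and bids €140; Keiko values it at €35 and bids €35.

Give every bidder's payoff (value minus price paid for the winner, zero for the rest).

Sorted high to low: Iris €140, then Judy €70, then Vikram €45, then Keiko €35.
Iris has the top bid and wins; the price is the second-highest bid, €70.
Iris's payoff = €105 − €70 = €35. All other bidders lose, so their payoff is 0.

Vikram €0, Judy €0, Iris €35, Keiko €0.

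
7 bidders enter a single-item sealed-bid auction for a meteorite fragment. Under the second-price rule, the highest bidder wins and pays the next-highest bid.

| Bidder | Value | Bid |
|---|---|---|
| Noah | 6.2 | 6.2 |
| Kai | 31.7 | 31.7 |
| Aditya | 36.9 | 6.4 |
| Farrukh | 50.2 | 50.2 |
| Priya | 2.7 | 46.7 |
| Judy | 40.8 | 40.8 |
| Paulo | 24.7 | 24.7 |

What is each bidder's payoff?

Ordered from highest: Farrukh 50.2 > Priya 46.7 > Judy 40.8 > Kai 31.7 > Paulo 24.7 > Aditya 6.4 > Noah 6.2.
Farrukh has the top bid and wins; the price is the second-highest bid, 46.7.
Farrukh's payoff = 50.2 − 46.7 = 3.5. All other bidders lose, so their payoff is 0.

Payoffs: Noah 0.0, Kai 0.0, Aditya 0.0, Farrukh 3.5, Priya 0.0, Judy 0.0, Paulo 0.0.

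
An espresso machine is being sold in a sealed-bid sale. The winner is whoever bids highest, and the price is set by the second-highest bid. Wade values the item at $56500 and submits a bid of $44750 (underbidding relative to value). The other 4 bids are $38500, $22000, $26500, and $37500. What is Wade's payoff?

Highest competing bid: $38500.
Wade's bid $44750 is the highest overall, so Wade wins and pays the second-highest bid, $38500.
Payoff = value − price = $56500 − $38500 = $18000.

Payoff = $18000.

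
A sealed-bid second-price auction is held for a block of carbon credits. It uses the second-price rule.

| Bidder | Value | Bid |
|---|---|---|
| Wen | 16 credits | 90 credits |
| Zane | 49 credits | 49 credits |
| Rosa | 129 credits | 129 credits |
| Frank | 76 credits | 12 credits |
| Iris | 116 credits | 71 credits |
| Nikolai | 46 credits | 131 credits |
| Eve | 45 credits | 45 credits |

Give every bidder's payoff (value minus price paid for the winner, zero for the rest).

Wen 0 credits, Zane 0 credits, Rosa 0 credits, Frank 0 credits, Iris 0 credits, Nikolai -83 credits, Eve 0 credits.

Sorted high to low: Nikolai 131 credits, then Rosa 129 credits, then Wen 90 credits, then Iris 71 credits, then Zane 49 credits, then Eve 45 credits, then Frank 12 credits.
Nikolai has the top bid and wins; the price is the second-highest bid, 129 credits.
Nikolai's payoff = 46 credits − 129 credits = -83 credits. All other bidders lose, so their payoff is 0.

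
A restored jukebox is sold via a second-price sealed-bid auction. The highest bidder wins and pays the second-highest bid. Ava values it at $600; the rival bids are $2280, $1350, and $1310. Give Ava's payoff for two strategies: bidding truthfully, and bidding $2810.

The highest competing bid is $2280.
Bidding truthfully at $600: the top bid is $2280 (a rival), so Ava loses. Payoff = $0.
Bidding $2810: Ava has the top bid, wins, and pays the second-highest bid $2280. Payoff = $600 − $2280 = -$1680.
Deviating from a truthful bid can only lose payoff in a second-price auction — never gain.

(a) $0  (b) -$1680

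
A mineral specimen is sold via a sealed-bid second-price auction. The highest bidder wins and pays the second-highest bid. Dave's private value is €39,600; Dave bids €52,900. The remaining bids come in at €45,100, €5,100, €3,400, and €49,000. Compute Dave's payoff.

Payoff = -€9,400.

Highest competing bid: €49,000.
Dave's bid €52,900 is the highest overall, so Dave wins and pays the second-highest bid, €49,000.
Payoff = value − price = €39,600 − €49,000 = -€9,400.
Overbidding won the item at a price above value — truthful bidding would have avoided this loss.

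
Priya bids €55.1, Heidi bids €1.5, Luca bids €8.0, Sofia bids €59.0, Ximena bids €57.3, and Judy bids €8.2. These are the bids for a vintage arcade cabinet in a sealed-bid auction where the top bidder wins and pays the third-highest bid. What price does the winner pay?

Price paid: €55.1.

Sorted high to low: Sofia €59.0; Ximena €57.3; Priya €55.1; Judy €8.2; Luca €8.0; Heidi €1.5.
Sofia is the highest bidder, so Sofia wins.
Under the third-price rule, the price is the third-highest bid: €55.1.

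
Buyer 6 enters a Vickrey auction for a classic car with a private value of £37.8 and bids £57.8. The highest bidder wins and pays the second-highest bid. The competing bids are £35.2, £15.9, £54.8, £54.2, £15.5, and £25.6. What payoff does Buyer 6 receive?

Payoff = -£17.0.

Highest competing bid: £54.8.
Buyer 6's bid £57.8 is the highest overall, so Buyer 6 wins and pays the second-highest bid, £54.8.
Payoff = value − price = £37.8 − £54.8 = -£17.0.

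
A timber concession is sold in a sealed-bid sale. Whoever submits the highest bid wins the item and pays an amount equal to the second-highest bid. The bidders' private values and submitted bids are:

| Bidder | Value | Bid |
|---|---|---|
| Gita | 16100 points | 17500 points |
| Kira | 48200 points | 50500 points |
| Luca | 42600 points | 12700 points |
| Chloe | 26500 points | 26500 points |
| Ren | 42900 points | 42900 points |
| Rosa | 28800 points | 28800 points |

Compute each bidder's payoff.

Payoffs: Gita 0 points, Kira 5300 points, Luca 0 points, Chloe 0 points, Ren 0 points, Rosa 0 points.

Sorted high to low: Kira 50500 points > Ren 42900 points > Rosa 28800 points > Chloe 26500 points > Gita 17500 points > Luca 12700 points.
Kira has the top bid and wins; the price is the second-highest bid, 42900 points.
Kira's payoff = 48200 points − 42900 points = 5300 points. All other bidders lose, so their payoff is 0.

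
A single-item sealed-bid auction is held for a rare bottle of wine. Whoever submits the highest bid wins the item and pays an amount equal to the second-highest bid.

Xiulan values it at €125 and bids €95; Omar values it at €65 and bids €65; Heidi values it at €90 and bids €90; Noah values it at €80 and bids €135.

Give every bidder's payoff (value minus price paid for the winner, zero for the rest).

Bids in descending order: Noah €135; Xiulan €95; Heidi €90; Omar €65.
Noah has the top bid and wins; the price is the second-highest bid, €95.
Noah's payoff = €80 − €95 = -€15. All other bidders lose, so their payoff is 0.

Xiulan €0, Omar €0, Heidi €0, Noah -€15.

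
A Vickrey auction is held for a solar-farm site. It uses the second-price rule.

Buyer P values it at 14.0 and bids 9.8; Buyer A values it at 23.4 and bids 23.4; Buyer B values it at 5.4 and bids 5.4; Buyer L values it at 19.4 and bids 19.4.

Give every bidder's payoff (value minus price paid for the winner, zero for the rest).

Bids in descending order: Buyer A 23.4 > Buyer L 19.4 > Buyer P 9.8 > Buyer B 5.4.
Buyer A has the top bid and wins; the price is the second-highest bid, 19.4.
Buyer A's payoff = 23.4 − 19.4 = 4.0. All other bidders lose, so their payoff is 0.

Payoffs: Buyer P 0.0, Buyer A 4.0, Buyer B 0.0, Buyer L 0.0.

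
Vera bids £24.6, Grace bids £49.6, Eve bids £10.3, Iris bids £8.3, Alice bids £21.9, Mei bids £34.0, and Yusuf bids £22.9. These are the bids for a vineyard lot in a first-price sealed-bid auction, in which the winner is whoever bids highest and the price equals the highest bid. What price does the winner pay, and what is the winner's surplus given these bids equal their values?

Ordered from highest: Grace £49.6, then Mei £34.0, then Vera £24.6, then Yusuf £22.9, then Alice £21.9, then Eve £10.3, then Iris £8.3.
Grace is the highest bidder, so Grace wins.
Under the first-price rule, the price is the highest bid: £49.6.
Surplus = £49.6 − £49.6 = £0.0.

Price £49.6; surplus £0.0.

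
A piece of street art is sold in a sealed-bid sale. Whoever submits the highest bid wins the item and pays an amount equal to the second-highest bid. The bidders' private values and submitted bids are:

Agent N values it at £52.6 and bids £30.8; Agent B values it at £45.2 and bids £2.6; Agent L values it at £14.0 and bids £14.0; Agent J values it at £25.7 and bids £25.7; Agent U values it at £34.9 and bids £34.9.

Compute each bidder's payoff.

Agent N £0.0, Agent B £0.0, Agent L £0.0, Agent J £0.0, Agent U £4.1.

Ranking the bids: Agent U £34.9 > Agent N £30.8 > Agent J £25.7 > Agent L £14.0 > Agent B £2.6.
Agent U has the top bid and wins; the price is the second-highest bid, £30.8.
Agent U's payoff = £34.9 − £30.8 = £4.1. All other bidders lose, so their payoff is 0.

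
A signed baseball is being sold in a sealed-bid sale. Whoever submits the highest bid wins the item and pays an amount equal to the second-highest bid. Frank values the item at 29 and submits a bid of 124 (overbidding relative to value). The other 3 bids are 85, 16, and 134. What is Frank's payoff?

Highest competing bid: 134.
Frank's bid 124 is not the highest, so Frank loses, pays nothing, and earns zero payoff.

Payoff = 0.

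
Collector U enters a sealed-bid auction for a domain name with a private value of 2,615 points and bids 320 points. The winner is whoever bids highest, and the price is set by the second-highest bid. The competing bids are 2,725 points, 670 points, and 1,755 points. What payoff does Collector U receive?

Collector U's payoff: 0 points.

Highest competing bid: 2,725 points.
Collector U's bid 320 points is not the highest, so Collector U loses, pays nothing, and earns zero payoff.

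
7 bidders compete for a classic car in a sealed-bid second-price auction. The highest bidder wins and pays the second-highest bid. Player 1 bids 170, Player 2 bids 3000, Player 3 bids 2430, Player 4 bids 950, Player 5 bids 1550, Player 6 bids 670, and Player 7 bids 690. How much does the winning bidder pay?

Price paid: 2430.

Bids in descending order: Player 2 3000 > Player 3 2430 > Player 5 1550 > Player 4 950 > Player 7 690 > Player 6 670 > Player 1 170.
Player 2 has the highest bid, so Player 2 wins.
The second-highest bid is 2430, so that is what Player 2 pays.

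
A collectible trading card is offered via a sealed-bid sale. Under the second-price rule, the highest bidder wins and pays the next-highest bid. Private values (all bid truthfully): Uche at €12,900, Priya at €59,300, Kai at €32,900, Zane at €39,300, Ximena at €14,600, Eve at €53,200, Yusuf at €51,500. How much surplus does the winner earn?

€6,100

Ordered from highest: Priya €59,300 > Eve €53,200 > Yusuf €51,500 > Zane €39,300 > Kai €32,900 > Ximena €14,600 > Uche €12,900.
Priya wins with the top bid and pays the second-highest, €53,200.
Surplus = €59,300 − €53,200 = €6,100.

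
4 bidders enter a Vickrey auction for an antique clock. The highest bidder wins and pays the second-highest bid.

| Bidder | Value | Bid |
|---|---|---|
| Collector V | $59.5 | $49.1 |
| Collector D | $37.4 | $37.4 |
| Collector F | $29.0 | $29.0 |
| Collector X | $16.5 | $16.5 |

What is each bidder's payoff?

Bids in descending order: Collector V $49.1; Collector D $37.4; Collector F $29.0; Collector X $16.5.
Collector V has the top bid and wins; the price is the second-highest bid, $37.4.
Collector V's payoff = $59.5 − $37.4 = $22.1. All other bidders lose, so their payoff is 0.

Payoffs: Collector V $22.1, Collector D $0.0, Collector F $0.0, Collector X $0.0.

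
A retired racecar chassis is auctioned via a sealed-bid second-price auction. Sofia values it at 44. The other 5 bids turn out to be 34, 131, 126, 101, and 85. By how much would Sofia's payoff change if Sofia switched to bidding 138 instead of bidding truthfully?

The highest competing bid is 131.
Bidding truthfully at 44: the top bid is 131 (a rival), so Sofia loses. Payoff = 0.
Bidding 138: Sofia has the top bid, wins, and pays the second-highest bid 131. Payoff = 44 − 131 = -87.
Change = -87 − 0 = -87.
Deviating from a truthful bid can only lose payoff in a second-price auction — never gain.

Payoff change: -87.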